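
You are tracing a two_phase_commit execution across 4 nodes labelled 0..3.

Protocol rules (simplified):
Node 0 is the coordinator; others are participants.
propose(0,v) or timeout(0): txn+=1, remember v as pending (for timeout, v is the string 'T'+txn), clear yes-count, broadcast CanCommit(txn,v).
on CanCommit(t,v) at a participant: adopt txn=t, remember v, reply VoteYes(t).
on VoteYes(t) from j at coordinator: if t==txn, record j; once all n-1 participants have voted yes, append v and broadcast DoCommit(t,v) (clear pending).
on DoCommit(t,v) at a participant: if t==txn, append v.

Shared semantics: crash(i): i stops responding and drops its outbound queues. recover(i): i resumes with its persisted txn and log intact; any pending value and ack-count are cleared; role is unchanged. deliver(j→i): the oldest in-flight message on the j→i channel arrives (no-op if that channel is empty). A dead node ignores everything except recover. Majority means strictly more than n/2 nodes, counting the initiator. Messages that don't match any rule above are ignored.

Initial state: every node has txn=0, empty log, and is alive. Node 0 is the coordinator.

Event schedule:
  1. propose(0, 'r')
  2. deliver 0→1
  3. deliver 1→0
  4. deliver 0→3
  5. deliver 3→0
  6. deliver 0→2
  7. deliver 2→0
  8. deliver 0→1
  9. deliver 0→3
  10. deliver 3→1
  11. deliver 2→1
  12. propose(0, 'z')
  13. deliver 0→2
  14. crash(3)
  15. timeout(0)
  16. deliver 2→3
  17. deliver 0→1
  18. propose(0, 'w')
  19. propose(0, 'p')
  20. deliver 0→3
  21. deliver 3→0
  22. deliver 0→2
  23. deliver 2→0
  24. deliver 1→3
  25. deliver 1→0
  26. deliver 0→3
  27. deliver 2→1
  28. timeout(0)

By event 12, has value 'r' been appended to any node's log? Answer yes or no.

yes

[1] propose(0,'r') → N0(coor t1 [-])
[2] deliver 0→1 → N1(part t1 [-])
[3] deliver 1→0 → ∅
[4] deliver 0→3 → N3(part t1 [-])
[5] deliver 3→0 → ∅
[6] deliver 0→2 → N2(part t1 [-])
[7] deliver 2→0 → N0(coor t1 [r])
[8] deliver 0→1 → N1(part t1 [r])
[9] deliver 0→3 → N3(part t1 [r])
[10] deliver 3→1 → ∅
[11] deliver 2→1 → ∅
[12] propose(0,'z') → N0(coor t2 [r])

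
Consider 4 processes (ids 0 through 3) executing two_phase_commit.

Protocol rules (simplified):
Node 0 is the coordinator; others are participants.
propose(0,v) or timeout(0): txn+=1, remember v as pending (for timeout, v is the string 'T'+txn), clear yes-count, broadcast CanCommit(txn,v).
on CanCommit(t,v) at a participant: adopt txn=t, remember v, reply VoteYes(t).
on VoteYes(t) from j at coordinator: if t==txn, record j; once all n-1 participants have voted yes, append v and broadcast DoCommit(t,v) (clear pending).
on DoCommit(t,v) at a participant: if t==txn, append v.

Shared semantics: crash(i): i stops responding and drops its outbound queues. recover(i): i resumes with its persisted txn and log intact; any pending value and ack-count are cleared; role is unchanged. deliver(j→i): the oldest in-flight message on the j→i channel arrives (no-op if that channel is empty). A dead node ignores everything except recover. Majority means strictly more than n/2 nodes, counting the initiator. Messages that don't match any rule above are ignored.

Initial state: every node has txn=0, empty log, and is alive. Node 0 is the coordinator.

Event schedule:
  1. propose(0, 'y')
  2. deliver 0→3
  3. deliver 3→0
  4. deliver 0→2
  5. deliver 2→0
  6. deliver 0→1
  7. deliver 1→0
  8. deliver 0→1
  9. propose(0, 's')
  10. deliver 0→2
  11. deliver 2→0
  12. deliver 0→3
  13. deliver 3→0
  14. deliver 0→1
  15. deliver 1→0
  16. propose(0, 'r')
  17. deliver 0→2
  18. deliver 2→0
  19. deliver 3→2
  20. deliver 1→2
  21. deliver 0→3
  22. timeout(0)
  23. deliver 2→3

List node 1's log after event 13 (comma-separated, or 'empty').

y

step 1 propose(0,'y'): 0={coor,t=1,log=-}
step 2 deliver 0→3: 3={part,t=1,log=-}
step 3 deliver 3→0: —
step 4 deliver 0→2: 2={part,t=1,log=-}
step 5 deliver 2→0: —
step 6 deliver 0→1: 1={part,t=1,log=-}
step 7 deliver 1→0: 0={coor,t=1,log=y}
step 8 deliver 0→1: 1={part,t=1,log=y}
step 9 propose(0,'s'): 0={coor,t=2,log=y}
step 10 deliver 0→2: 2={part,t=1,log=y}
step 11 deliver 2→0: —
step 12 deliver 0→3: 3={part,t=1,log=y}
step 13 deliver 3→0: —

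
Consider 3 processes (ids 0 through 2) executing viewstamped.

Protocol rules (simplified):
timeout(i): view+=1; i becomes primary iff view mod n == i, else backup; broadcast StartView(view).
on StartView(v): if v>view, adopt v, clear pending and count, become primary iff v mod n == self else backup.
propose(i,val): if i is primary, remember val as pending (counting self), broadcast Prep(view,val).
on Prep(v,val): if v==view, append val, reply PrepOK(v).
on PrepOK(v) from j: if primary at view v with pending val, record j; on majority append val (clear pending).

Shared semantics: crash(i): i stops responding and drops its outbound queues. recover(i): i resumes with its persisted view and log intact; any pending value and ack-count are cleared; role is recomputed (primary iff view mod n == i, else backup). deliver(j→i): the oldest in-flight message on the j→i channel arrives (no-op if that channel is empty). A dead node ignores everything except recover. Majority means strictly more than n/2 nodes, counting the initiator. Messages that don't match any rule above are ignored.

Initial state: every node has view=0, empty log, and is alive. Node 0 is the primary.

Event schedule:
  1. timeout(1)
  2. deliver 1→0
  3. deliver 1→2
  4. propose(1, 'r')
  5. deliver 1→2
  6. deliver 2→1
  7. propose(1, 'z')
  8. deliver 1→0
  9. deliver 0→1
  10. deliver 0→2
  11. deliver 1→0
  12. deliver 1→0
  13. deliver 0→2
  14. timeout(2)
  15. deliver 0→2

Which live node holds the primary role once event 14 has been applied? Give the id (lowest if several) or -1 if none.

1

step 1 timeout(1): 1={prim,v=1,log=-}
step 2 deliver 1→0: 0={back,v=1,log=-}
step 3 deliver 1→2: 2={back,v=1,log=-}
step 4 propose(1,'r'): —
step 5 deliver 1→2: 2={back,v=1,log=r}
step 6 deliver 2→1: 1={prim,v=1,log=r}
step 7 propose(1,'z'): —
step 8 deliver 1→0: 0={back,v=1,log=r}
step 9 deliver 0→1: 1={prim,v=1,log=r,z}
step 10 deliver 0→2: —
step 11 deliver 1→0: 0={back,v=1,log=r,z}
step 12 deliver 1→0: —
step 13 deliver 0→2: —
step 14 timeout(2): 2={prim,v=2,log=r}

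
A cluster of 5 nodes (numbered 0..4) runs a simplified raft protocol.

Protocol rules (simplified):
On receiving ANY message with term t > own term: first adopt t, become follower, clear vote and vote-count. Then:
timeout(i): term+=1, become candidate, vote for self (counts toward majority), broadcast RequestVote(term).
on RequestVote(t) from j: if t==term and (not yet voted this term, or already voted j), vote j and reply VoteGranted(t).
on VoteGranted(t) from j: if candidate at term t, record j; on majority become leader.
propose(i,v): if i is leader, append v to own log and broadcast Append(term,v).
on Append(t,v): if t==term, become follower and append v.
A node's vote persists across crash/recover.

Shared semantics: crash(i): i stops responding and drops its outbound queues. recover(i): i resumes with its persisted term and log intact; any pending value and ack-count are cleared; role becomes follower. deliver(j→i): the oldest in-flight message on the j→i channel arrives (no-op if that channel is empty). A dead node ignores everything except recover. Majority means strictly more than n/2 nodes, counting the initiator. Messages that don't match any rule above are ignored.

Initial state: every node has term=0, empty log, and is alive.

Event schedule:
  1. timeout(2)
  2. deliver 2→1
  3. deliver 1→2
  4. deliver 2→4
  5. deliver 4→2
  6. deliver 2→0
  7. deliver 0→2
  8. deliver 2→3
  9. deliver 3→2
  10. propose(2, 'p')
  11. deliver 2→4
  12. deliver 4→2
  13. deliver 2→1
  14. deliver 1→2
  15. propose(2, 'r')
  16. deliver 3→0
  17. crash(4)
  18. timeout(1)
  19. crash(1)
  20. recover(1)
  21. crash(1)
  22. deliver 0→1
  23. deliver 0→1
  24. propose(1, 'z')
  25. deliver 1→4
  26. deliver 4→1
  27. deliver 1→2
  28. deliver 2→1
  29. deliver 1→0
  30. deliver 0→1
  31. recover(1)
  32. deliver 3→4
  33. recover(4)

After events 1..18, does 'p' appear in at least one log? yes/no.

yes

e1 timeout(2): 2[cand,t=1,-]
e2 deliver 2→1: 1[foll,t=1,-]
e3 deliver 1→2: ·
e4 deliver 2→4: 4[foll,t=1,-]
e5 deliver 4→2: 2[lead,t=1,-]
e6 deliver 2→0: 0[foll,t=1,-]
e7 deliver 0→2: ·
e8 deliver 2→3: 3[foll,t=1,-]
e9 deliver 3→2: ·
e10 propose(2,'p'): 2[lead,t=1,p]
e11 deliver 2→4: 4[foll,t=1,p]
e12 deliver 4→2: ·
e13 deliver 2→1: 1[foll,t=1,p]
e14 deliver 1→2: ·
e15 propose(2,'r'): 2[lead,t=1,p,r]
e16 deliver 3→0: ·
e17 crash(4): 4[✗foll,t=1,p]
e18 timeout(1): 1[cand,t=2,p]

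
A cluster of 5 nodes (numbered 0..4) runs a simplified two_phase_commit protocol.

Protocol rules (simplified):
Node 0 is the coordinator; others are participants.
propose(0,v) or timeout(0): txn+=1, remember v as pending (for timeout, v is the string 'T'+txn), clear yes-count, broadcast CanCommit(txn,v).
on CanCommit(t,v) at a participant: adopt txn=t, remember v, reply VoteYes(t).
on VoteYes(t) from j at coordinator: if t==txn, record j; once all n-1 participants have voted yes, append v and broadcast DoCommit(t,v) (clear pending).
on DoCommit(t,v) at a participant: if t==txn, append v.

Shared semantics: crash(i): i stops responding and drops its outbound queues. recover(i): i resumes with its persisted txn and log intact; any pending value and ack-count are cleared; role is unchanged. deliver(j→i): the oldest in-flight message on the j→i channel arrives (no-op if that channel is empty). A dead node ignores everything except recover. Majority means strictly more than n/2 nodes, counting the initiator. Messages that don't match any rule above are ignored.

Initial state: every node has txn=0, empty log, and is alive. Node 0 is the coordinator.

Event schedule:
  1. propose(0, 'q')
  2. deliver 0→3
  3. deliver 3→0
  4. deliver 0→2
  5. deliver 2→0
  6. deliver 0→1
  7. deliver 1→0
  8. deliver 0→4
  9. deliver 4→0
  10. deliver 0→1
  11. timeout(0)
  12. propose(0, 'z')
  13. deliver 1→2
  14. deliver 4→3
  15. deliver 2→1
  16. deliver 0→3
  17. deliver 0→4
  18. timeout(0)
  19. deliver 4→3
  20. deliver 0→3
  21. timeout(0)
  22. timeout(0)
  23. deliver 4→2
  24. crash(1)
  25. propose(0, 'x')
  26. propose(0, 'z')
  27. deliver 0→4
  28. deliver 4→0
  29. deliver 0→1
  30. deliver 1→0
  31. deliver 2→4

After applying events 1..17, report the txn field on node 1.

1

1. propose(0,'q'):  <0:coor t1 ->
2. deliver 0→3:  <3:part t1 ->
3. deliver 3→0:  nop
4. deliver 0→2:  <2:part t1 ->
5. deliver 2→0:  nop
6. deliver 0→1:  <1:part t1 ->
7. deliver 1→0:  nop
8. deliver 0→4:  <4:part t1 ->
9. deliver 4→0:  <0:coor t1 q>
10. deliver 0→1:  <1:part t1 q>
11. timeout(0):  <0:coor t2 q>
12. propose(0,'z'):  <0:coor t3 q>
13. deliver 1→2:  nop
14. deliver 4→3:  nop
15. deliver 2→1:  nop
16. deliver 0→3:  <3:part t1 q>
17. deliver 0→4:  <4:part t1 q>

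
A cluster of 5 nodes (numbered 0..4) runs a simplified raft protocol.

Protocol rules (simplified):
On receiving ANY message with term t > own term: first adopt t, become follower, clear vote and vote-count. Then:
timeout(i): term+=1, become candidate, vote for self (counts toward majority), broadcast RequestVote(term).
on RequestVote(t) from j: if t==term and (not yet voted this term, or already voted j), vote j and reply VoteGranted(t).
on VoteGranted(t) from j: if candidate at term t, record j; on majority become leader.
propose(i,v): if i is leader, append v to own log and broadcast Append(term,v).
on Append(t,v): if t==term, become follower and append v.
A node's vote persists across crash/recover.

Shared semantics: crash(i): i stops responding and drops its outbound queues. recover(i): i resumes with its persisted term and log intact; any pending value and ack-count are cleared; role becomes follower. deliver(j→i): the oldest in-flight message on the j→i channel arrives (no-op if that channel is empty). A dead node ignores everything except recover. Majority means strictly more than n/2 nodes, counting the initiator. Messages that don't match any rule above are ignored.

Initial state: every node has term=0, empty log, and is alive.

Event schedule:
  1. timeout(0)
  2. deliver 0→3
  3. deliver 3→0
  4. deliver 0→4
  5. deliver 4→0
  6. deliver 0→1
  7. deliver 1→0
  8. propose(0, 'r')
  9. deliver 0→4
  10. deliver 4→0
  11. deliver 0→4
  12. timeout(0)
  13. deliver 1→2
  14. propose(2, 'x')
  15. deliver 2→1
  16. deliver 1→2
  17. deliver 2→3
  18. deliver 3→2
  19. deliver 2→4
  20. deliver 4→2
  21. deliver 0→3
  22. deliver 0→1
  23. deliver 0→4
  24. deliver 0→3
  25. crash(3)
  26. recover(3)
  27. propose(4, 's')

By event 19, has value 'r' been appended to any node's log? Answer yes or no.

1. timeout(0):  <0:cand t1 ->
2. deliver 0→3:  <3:foll t1 ->
3. deliver 3→0:  nop
4. deliver 0→4:  <4:foll t1 ->
5. deliver 4→0:  <0:lead t1 ->
6. deliver 0→1:  <1:foll t1 ->
7. deliver 1→0:  nop
8. propose(0,'r'):  <0:lead t1 r>
9. deliver 0→4:  <4:foll t1 r>
10. deliver 4→0:  nop
11. deliver 0→4:  nop
12. timeout(0):  <0:cand t2 r>
13. deliver 1→2:  nop
14. propose(2,'x'):  nop
15. deliver 2→1:  nop
16. deliver 1→2:  nop
17. deliver 2→3:  nop
18. deliver 3→2:  nop
19. deliver 2→4:  nop

yes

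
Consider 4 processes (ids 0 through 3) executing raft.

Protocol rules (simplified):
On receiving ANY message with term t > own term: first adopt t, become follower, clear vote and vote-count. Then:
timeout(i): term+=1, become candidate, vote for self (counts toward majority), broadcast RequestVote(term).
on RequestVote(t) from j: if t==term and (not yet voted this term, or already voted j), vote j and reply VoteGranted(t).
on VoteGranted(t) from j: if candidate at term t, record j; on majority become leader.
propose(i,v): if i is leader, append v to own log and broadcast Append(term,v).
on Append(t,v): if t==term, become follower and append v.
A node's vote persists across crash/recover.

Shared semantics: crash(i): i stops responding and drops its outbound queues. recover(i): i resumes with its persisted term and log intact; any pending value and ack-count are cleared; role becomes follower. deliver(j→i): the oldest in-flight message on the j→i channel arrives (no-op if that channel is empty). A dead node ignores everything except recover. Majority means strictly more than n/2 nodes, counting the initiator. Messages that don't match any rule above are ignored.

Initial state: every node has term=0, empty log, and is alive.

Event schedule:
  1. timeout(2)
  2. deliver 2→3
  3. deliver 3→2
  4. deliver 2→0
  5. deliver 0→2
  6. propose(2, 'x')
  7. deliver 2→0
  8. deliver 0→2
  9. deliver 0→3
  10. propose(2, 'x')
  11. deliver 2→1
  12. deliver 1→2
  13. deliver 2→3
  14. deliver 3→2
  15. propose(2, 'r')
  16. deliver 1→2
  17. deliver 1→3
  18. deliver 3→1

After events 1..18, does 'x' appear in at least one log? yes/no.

after 1 — timeout(2): n2:cand/t1/[-]
after 2 — deliver 2→3: n3:foll/t1/[-]
after 3 — deliver 3→2: ·
after 4 — deliver 2→0: n0:foll/t1/[-]
after 5 — deliver 0→2: n2:lead/t1/[-]
after 6 — propose(2,'x'): n2:lead/t1/[x]
after 7 — deliver 2→0: n0:foll/t1/[x]
after 8 — deliver 0→2: ·
after 9 — deliver 0→3: ·
after 10 — propose(2,'x'): n2:lead/t1/[x,x]
after 11 — deliver 2→1: n1:foll/t1/[-]
after 12 — deliver 1→2: ·
after 13 — deliver 2→3: n3:foll/t1/[x]
after 14 — deliver 3→2: ·
after 15 — propose(2,'r'): n2:lead/t1/[x,x,r]
after 16 — deliver 1→2: ·
after 17 — deliver 1→3: ·
after 18 — deliver 3→1: ·

yes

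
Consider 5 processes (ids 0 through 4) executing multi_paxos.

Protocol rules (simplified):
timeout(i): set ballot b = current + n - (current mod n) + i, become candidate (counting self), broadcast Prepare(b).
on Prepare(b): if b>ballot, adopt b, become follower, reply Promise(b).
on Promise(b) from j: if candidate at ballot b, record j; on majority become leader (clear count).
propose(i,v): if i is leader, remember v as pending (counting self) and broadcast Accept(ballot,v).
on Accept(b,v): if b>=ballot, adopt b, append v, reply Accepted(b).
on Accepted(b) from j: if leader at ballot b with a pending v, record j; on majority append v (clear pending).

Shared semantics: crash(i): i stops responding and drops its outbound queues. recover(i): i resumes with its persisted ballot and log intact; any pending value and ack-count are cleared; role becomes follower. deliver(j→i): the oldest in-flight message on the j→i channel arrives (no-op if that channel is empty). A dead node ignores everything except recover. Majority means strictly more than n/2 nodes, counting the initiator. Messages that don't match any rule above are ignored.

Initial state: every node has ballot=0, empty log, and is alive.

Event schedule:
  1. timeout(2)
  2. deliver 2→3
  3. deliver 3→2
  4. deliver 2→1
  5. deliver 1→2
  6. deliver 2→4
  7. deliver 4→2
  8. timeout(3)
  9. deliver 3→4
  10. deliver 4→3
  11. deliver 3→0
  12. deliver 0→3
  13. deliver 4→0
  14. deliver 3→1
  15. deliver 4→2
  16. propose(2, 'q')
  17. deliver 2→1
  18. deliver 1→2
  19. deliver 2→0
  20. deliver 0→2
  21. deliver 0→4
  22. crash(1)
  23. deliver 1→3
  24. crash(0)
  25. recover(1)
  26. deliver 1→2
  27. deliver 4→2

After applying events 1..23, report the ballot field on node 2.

e1 timeout(2): 2[cand,b=7,-]
e2 deliver 2→3: 3[foll,b=7,-]
e3 deliver 3→2: ·
e4 deliver 2→1: 1[foll,b=7,-]
e5 deliver 1→2: 2[lead,b=7,-]
e6 deliver 2→4: 4[foll,b=7,-]
e7 deliver 4→2: ·
e8 timeout(3): 3[cand,b=13,-]
e9 deliver 3→4: 4[foll,b=13,-]
e10 deliver 4→3: ·
e11 deliver 3→0: 0[foll,b=13,-]
e12 deliver 0→3: 3[lead,b=13,-]
e13 deliver 4→0: ·
e14 deliver 3→1: 1[foll,b=13,-]
e15 deliver 4→2: ·
e16 propose(2,'q'): ·
e17 deliver 2→1: ·
e18 deliver 1→2: ·
e19 deliver 2→0: ·
e20 deliver 0→2: ·
e21 deliver 0→4: ·
e22 crash(1): 1[✗foll,b=13,-]
e23 deliver 1→3: ·

7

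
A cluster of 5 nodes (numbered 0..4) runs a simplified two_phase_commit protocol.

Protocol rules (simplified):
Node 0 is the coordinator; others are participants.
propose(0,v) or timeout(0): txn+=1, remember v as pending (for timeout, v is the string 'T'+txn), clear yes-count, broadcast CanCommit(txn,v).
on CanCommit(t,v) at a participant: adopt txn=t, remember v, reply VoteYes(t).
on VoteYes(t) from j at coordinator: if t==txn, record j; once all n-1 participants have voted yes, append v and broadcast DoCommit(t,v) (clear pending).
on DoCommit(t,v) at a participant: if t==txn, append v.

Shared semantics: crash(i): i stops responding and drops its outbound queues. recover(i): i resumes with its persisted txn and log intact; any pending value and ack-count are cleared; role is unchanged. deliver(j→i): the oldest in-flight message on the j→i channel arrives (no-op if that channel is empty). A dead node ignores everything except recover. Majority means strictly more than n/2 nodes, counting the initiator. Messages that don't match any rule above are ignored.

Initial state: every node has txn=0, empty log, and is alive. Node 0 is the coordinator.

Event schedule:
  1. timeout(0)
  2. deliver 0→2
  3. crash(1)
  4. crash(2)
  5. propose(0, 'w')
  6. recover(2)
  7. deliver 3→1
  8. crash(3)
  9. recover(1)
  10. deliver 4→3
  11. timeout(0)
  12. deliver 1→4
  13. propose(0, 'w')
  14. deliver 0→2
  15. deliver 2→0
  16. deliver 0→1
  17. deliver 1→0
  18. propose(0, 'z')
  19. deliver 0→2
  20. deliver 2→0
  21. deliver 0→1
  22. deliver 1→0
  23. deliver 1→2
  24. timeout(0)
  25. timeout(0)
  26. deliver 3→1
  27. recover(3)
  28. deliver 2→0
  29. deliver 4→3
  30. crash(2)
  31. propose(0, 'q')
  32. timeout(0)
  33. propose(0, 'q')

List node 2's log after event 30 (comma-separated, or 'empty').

empty

after 1 — timeout(0): n0:coor/t1/[-]
after 2 — deliver 0→2: n2:part/t1/[-]
after 3 — crash(1): n1:✗part/t0/[-]
after 4 — crash(2): n2:✗part/t1/[-]
after 5 — propose(0,'w'): n0:coor/t2/[-]
after 6 — recover(2): n2:part/t1/[-]
after 7 — deliver 3→1: ·
after 8 — crash(3): n3:✗part/t0/[-]
after 9 — recover(1): n1:part/t0/[-]
after 10 — deliver 4→3: ·
after 11 — timeout(0): n0:coor/t3/[-]
after 12 — deliver 1→4: ·
after 13 — propose(0,'w'): n0:coor/t4/[-]
after 14 — deliver 0→2: n2:part/t2/[-]
after 15 — deliver 2→0: ·
after 16 — deliver 0→1: n1:part/t1/[-]
after 17 — deliver 1→0: ·
after 18 — propose(0,'z'): n0:coor/t5/[-]
after 19 — deliver 0→2: n2:part/t3/[-]
after 20 — deliver 2→0: ·
after 21 — deliver 0→1: n1:part/t2/[-]
after 22 — deliver 1→0: ·
after 23 — deliver 1→2: ·
after 24 — timeout(0): n0:coor/t6/[-]
after 25 — timeout(0): n0:coor/t7/[-]
after 26 — deliver 3→1: ·
after 27 — recover(3): n3:part/t0/[-]
after 28 — deliver 2→0: ·
after 29 — deliver 4→3: ·
after 30 — crash(2): n2:✗part/t3/[-]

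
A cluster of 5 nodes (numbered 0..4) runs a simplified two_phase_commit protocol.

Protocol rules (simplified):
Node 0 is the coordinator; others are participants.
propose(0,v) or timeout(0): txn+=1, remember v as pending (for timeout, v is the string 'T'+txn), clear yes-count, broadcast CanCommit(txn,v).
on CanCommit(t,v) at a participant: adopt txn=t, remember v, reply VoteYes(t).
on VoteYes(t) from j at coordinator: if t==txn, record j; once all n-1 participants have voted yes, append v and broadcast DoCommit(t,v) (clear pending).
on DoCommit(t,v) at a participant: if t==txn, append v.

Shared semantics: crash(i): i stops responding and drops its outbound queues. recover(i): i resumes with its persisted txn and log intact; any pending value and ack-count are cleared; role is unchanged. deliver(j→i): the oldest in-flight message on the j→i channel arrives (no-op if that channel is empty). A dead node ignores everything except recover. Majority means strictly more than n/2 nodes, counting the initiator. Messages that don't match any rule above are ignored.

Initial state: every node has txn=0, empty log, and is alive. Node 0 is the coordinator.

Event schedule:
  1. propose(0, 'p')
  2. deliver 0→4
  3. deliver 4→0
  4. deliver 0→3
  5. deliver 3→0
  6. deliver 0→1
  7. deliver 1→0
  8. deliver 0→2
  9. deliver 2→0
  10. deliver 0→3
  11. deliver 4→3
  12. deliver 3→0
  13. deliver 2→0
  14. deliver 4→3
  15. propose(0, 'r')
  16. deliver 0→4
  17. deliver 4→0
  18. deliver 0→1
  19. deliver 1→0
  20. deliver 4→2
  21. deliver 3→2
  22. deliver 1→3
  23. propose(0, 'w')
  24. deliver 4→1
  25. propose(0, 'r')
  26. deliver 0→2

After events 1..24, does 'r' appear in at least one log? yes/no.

no

e1 propose(0,'p'): 0[coor,t=1,-]
e2 deliver 0→4: 4[part,t=1,-]
e3 deliver 4→0: ·
e4 deliver 0→3: 3[part,t=1,-]
e5 deliver 3→0: ·
e6 deliver 0→1: 1[part,t=1,-]
e7 deliver 1→0: ·
e8 deliver 0→2: 2[part,t=1,-]
e9 deliver 2→0: 0[coor,t=1,p]
e10 deliver 0→3: 3[part,t=1,p]
e11 deliver 4→3: ·
e12 deliver 3→0: ·
e13 deliver 2→0: ·
e14 deliver 4→3: ·
e15 propose(0,'r'): 0[coor,t=2,p]
e16 deliver 0→4: 4[part,t=1,p]
e17 deliver 4→0: ·
e18 deliver 0→1: 1[part,t=1,p]
e19 deliver 1→0: ·
e20 deliver 4→2: ·
e21 deliver 3→2: ·
e22 deliver 1→3: ·
e23 propose(0,'w'): 0[coor,t=3,p]
e24 deliver 4→1: ·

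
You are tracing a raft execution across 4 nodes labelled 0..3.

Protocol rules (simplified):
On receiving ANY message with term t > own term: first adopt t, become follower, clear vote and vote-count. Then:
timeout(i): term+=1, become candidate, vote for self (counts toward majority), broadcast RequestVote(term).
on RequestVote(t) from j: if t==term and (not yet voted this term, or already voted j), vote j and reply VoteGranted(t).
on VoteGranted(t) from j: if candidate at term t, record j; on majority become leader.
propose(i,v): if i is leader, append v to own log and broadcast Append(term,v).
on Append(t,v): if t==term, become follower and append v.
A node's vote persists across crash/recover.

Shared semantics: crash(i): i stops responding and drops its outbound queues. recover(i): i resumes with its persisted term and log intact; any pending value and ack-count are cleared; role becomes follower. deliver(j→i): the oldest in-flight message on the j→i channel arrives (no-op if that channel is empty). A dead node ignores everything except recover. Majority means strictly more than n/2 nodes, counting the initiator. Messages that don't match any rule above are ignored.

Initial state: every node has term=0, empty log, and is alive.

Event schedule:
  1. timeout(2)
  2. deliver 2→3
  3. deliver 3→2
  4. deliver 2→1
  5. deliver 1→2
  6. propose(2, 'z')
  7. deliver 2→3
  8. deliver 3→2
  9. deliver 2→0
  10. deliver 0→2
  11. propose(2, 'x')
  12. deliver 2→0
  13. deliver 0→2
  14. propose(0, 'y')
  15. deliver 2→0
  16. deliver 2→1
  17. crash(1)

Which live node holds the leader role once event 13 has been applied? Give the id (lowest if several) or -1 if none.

2

after 1 — timeout(2): n2:cand/t1/[-]
after 2 — deliver 2→3: n3:foll/t1/[-]
after 3 — deliver 3→2: ·
after 4 — deliver 2→1: n1:foll/t1/[-]
after 5 — deliver 1→2: n2:lead/t1/[-]
after 6 — propose(2,'z'): n2:lead/t1/[z]
after 7 — deliver 2→3: n3:foll/t1/[z]
after 8 — deliver 3→2: ·
after 9 — deliver 2→0: n0:foll/t1/[-]
after 10 — deliver 0→2: ·
after 11 — propose(2,'x'): n2:lead/t1/[z,x]
after 12 — deliver 2→0: n0:foll/t1/[z]
after 13 — deliver 0→2: ·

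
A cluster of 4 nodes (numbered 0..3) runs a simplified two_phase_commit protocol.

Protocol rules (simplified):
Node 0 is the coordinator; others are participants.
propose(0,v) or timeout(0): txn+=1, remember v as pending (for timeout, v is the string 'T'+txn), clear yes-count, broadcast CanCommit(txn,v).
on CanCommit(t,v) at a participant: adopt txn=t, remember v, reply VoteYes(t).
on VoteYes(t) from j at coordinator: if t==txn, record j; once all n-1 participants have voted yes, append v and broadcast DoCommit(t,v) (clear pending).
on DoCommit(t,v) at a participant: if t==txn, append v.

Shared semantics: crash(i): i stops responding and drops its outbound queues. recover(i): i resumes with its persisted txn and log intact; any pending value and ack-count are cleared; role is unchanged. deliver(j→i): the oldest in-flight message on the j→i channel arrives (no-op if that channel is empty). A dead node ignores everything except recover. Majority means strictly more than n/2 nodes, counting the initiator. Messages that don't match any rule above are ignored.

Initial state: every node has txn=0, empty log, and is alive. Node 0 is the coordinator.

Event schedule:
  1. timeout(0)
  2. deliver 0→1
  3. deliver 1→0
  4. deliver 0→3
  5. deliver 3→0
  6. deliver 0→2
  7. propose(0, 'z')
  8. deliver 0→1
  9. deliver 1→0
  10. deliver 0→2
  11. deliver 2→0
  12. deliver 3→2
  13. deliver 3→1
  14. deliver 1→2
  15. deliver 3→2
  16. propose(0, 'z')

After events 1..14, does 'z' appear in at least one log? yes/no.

e1 timeout(0): 0[coor,t=1,-]
e2 deliver 0→1: 1[part,t=1,-]
e3 deliver 1→0: ·
e4 deliver 0→3: 3[part,t=1,-]
e5 deliver 3→0: ·
e6 deliver 0→2: 2[part,t=1,-]
e7 propose(0,'z'): 0[coor,t=2,-]
e8 deliver 0→1: 1[part,t=2,-]
e9 deliver 1→0: ·
e10 deliver 0→2: 2[part,t=2,-]
e11 deliver 2→0: ·
e12 deliver 3→2: ·
e13 deliver 3→1: ·
e14 deliver 1→2: ·

no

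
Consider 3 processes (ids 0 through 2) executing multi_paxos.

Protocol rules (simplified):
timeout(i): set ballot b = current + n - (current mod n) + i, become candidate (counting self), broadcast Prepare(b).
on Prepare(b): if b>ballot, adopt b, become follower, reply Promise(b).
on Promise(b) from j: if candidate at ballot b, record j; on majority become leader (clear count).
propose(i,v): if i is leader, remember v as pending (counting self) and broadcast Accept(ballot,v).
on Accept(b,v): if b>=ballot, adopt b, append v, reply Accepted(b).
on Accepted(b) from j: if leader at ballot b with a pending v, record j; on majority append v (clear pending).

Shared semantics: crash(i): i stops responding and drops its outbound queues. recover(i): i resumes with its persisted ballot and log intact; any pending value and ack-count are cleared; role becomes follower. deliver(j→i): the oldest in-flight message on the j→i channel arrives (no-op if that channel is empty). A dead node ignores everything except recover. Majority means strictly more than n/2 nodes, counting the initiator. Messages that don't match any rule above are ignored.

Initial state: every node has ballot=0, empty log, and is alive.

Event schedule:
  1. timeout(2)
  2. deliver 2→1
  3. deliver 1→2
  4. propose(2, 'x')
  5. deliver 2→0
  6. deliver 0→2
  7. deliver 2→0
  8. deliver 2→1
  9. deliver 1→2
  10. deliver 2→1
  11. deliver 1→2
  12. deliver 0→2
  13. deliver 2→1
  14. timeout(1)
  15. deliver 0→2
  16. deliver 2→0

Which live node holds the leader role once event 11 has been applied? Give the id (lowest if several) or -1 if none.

e1 timeout(2): 2[cand,b=5,-]
e2 deliver 2→1: 1[foll,b=5,-]
e3 deliver 1→2: 2[lead,b=5,-]
e4 propose(2,'x'): ·
e5 deliver 2→0: 0[foll,b=5,-]
e6 deliver 0→2: ·
e7 deliver 2→0: 0[foll,b=5,x]
e8 deliver 2→1: 1[foll,b=5,x]
e9 deliver 1→2: 2[lead,b=5,x]
e10 deliver 2→1: ·
e11 deliver 1→2: ·

2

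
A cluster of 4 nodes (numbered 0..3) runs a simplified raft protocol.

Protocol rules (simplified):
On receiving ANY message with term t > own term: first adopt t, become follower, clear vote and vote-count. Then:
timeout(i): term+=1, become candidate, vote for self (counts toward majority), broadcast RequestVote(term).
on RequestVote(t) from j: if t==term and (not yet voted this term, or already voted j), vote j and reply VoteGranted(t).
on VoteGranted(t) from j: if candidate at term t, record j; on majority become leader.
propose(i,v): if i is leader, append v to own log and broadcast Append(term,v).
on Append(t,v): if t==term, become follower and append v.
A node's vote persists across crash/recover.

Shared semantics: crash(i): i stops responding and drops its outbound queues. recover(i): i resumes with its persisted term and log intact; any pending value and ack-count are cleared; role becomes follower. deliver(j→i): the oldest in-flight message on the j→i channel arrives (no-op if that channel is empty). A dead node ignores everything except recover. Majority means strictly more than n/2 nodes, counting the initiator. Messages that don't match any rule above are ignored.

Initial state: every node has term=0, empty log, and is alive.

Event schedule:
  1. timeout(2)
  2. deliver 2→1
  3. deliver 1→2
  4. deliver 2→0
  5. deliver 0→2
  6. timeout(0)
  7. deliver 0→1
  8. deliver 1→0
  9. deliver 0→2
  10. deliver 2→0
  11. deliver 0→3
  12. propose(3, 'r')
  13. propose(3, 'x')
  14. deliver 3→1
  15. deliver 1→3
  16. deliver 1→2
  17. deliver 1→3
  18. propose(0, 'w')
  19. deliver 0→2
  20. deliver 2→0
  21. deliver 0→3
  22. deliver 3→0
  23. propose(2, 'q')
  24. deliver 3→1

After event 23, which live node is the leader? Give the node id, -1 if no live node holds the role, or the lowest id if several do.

0

1. timeout(2):  <2:cand t1 ->
2. deliver 2→1:  <1:foll t1 ->
3. deliver 1→2:  nop
4. deliver 2→0:  <0:foll t1 ->
5. deliver 0→2:  <2:lead t1 ->
6. timeout(0):  <0:cand t2 ->
7. deliver 0→1:  <1:foll t2 ->
8. deliver 1→0:  nop
9. deliver 0→2:  <2:foll t2 ->
10. deliver 2→0:  <0:lead t2 ->
11. deliver 0→3:  <3:foll t2 ->
12. propose(3,'r'):  nop
13. propose(3,'x'):  nop
14. deliver 3→1:  nop
15. deliver 1→3:  nop
16. deliver 1→2:  nop
17. deliver 1→3:  nop
18. propose(0,'w'):  <0:lead t2 w>
19. deliver 0→2:  <2:foll t2 w>
20. deliver 2→0:  nop
21. deliver 0→3:  <3:foll t2 w>
22. deliver 3→0:  nop
23. propose(2,'q'):  nop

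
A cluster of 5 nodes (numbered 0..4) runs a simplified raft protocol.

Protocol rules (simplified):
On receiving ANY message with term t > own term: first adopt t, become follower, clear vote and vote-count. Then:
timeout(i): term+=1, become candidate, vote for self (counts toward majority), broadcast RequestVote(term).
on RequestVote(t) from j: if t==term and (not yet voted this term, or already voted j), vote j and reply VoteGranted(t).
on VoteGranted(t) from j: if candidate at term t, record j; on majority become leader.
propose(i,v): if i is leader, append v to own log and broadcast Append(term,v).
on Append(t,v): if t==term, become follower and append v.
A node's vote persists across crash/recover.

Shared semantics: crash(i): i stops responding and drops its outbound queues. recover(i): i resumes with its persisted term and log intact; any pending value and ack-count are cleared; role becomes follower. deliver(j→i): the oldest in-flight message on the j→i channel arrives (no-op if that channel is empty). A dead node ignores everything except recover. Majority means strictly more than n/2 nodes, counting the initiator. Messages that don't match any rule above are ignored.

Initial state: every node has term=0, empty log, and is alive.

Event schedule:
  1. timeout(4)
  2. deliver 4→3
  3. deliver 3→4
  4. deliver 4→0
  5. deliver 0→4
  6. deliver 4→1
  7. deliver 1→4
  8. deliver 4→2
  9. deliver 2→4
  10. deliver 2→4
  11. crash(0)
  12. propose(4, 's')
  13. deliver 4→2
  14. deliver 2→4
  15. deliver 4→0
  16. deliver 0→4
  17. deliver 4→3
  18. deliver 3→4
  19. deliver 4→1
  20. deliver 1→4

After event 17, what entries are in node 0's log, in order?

empty

after 1 — timeout(4): n4:cand/t1/[-]
after 2 — deliver 4→3: n3:foll/t1/[-]
after 3 — deliver 3→4: ·
after 4 — deliver 4→0: n0:foll/t1/[-]
after 5 — deliver 0→4: n4:lead/t1/[-]
after 6 — deliver 4→1: n1:foll/t1/[-]
after 7 — deliver 1→4: ·
after 8 — deliver 4→2: n2:foll/t1/[-]
after 9 — deliver 2→4: ·
after 10 — deliver 2→4: ·
after 11 — crash(0): n0:✗foll/t1/[-]
after 12 — propose(4,'s'): n4:lead/t1/[s]
after 13 — deliver 4→2: n2:foll/t1/[s]
after 14 — deliver 2→4: ·
after 15 — deliver 4→0: ·
after 16 — deliver 0→4: ·
after 17 — deliver 4→3: n3:foll/t1/[s]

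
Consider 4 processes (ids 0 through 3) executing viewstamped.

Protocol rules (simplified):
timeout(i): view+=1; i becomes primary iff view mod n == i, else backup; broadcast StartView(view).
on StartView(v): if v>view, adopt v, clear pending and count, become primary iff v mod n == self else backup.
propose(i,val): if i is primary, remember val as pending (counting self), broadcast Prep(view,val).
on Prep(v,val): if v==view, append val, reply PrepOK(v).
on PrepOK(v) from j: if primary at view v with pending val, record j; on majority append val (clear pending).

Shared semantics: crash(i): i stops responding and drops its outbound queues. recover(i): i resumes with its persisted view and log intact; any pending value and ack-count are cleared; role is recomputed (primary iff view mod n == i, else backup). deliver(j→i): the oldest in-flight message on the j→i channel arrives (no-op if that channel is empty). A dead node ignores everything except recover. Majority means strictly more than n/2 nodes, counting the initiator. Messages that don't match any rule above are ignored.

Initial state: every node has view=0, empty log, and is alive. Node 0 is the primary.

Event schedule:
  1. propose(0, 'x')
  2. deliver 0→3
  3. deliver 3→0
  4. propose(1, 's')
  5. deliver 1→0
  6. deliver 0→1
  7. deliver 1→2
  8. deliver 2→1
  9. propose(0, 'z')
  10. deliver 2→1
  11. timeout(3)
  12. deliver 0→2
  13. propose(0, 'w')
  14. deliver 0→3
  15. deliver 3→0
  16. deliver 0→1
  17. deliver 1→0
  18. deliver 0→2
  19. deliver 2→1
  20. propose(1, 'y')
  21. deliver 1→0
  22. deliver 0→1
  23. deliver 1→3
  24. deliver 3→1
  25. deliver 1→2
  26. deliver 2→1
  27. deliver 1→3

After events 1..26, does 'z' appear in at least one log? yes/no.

after 1 — propose(0,'x'): ·
after 2 — deliver 0→3: n3:back/v0/[x]
after 3 — deliver 3→0: ·
after 4 — propose(1,'s'): ·
after 5 — deliver 1→0: ·
after 6 — deliver 0→1: n1:back/v0/[x]
after 7 — deliver 1→2: ·
after 8 — deliver 2→1: ·
after 9 — propose(0,'z'): ·
after 10 — deliver 2→1: ·
after 11 — timeout(3): n3:back/v1/[x]
after 12 — deliver 0→2: n2:back/v0/[x]
after 13 — propose(0,'w'): ·
after 14 — deliver 0→3: ·
after 15 — deliver 3→0: n0:back/v1/[-]
after 16 — deliver 0→1: n1:back/v0/[x,z]
after 17 — deliver 1→0: ·
after 18 — deliver 0→2: n2:back/v0/[x,z]
after 19 — deliver 2→1: ·
after 20 — propose(1,'y'): ·
after 21 — deliver 1→0: ·
after 22 — deliver 0→1: n1:back/v0/[x,z,w]
after 23 — deliver 1→3: ·
after 24 — deliver 3→1: n1:prim/v1/[x,z,w]
after 25 — deliver 1→2: ·
after 26 — deliver 2→1: ·

yes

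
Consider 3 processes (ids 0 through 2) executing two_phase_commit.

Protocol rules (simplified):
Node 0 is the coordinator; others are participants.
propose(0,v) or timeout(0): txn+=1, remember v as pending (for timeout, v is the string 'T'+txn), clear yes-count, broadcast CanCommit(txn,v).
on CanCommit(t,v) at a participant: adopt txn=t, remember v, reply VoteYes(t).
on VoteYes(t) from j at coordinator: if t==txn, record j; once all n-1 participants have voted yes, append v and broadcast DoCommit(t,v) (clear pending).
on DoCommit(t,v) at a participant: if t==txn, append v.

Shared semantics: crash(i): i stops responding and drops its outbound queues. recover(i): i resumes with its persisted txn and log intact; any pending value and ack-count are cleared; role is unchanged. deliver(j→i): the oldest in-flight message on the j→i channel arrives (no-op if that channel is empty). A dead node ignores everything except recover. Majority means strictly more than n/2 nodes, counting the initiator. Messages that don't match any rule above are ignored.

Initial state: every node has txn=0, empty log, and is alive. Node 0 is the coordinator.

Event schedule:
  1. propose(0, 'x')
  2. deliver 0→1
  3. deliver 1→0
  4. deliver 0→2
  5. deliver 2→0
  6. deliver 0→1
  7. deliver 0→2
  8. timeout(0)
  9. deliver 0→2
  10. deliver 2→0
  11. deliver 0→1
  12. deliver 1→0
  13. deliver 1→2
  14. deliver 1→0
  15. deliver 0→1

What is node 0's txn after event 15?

after 1 — propose(0,'x'): n0:coor/t1/[-]
after 2 — deliver 0→1: n1:part/t1/[-]
after 3 — deliver 1→0: ·
after 4 — deliver 0→2: n2:part/t1/[-]
after 5 — deliver 2→0: n0:coor/t1/[x]
after 6 — deliver 0→1: n1:part/t1/[x]
after 7 — deliver 0→2: n2:part/t1/[x]
after 8 — timeout(0): n0:coor/t2/[x]
after 9 — deliver 0→2: n2:part/t2/[x]
after 10 — deliver 2→0: ·
after 11 — deliver 0→1: n1:part/t2/[x]
after 12 — deliver 1→0: n0:coor/t2/[x,T2]
after 13 — deliver 1→2: ·
after 14 — deliver 1→0: ·
after 15 — deliver 0→1: n1:part/t2/[x,T2]

2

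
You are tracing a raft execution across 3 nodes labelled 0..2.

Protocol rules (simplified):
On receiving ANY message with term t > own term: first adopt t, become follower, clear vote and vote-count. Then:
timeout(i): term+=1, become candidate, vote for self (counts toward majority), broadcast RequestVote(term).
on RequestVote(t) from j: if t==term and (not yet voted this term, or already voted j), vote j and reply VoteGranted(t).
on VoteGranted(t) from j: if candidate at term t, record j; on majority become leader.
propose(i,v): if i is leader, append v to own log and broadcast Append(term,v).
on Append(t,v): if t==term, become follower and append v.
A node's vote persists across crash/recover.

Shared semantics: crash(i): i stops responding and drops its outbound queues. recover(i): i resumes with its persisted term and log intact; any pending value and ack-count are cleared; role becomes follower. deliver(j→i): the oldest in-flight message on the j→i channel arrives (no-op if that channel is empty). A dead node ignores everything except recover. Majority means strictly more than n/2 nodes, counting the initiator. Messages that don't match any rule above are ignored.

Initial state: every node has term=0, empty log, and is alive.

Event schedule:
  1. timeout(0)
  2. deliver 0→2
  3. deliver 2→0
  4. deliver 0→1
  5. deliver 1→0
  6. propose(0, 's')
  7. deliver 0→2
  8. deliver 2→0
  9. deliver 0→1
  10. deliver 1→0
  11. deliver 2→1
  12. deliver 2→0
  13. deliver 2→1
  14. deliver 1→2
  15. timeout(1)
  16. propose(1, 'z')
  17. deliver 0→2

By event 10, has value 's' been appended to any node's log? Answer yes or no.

after 1 — timeout(0): n0:cand/t1/[-]
after 2 — deliver 0→2: n2:foll/t1/[-]
after 3 — deliver 2→0: n0:lead/t1/[-]
after 4 — deliver 0→1: n1:foll/t1/[-]
after 5 — deliver 1→0: ·
after 6 — propose(0,'s'): n0:lead/t1/[s]
after 7 — deliver 0→2: n2:foll/t1/[s]
after 8 — deliver 2→0: ·
after 9 — deliver 0→1: n1:foll/t1/[s]
after 10 — deliver 1→0: ·

yes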